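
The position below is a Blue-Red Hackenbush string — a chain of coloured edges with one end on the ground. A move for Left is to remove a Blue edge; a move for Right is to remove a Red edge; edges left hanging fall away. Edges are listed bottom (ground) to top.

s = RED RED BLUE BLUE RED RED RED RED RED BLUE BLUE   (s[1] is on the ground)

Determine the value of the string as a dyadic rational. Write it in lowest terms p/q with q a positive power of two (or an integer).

v_1 [R]  L=[∅]  R=[0]  so -1
v_2 [RR]  L=[∅]  R=[-1,0]  so -2
v_3 [RRB]  L=[-2]  R=[-1,0]  so -3/2
v_4 [RRBB]  L=[-2,-3/2]  R=[-1,0]  so -5/4
v_5 [RRBBR]  L=[-2,-3/2]  R=[-5/4,-1,0]  so -11/8
v_6 [RRBBRR]  L=[-2,-3/2]  R=[-11/8,-5/4,-1,0]  so -23/16
v_7 [RRBBRRR]  L=[-2,-3/2]  R=[-23/16,-11/8,-5/4,-1,0]  so -47/32
v_8 [RRBBRRRR]  L=[-2,-3/2]  R=[-47/32,-23/16,-11/8,-5/4,-1,0]  so -95/64
v_9 [RRBBRRRRR]  L=[-2,-3/2]  R=[-95/64,-47/32,-23/16,-11/8,-5/4,-1,0]  so -191/128
v_10 [RRBBRRRRRB]  L=[-2,-3/2,-191/128]  R=[-95/64,-47/32,-23/16,-11/8,-5/4,-1,0]  so -381/256
v_11 [RRBBRRRRRBB]  L=[-2,-3/2,-191/128,-381/256]  R=[-95/64,-47/32,-23/16,-11/8,-5/4,-1,0]  so -761/512

-761/512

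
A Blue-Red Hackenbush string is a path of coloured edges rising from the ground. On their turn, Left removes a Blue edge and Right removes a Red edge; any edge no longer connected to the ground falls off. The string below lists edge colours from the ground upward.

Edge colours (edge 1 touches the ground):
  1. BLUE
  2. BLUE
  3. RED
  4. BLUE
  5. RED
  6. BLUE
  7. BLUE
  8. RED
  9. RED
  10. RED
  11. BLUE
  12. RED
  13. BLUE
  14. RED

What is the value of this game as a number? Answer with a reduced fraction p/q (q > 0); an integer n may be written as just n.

Build v(s[:k]) for k = 1..14, string s = BLUE BLUE RED BLUE RED BLUE BLUE RED RED RED BLUE RED BLUE RED.
1 of 14 · B · max L 0 · min R +∞ ⇒ 1
2 of 14 · BB · max L 1 · min R +∞ ⇒ 2
3 of 14 · BBR · max L 1 · min R 2 ⇒ 3/2
4 of 14 · BBRB · max L 3/2 · min R 2 ⇒ 7/4
5 of 14 · BBRBR · max L 3/2 · min R 7/4 ⇒ 13/8
6 of 14 · BBRBRB · max L 13/8 · min R 7/4 ⇒ 27/16
7 of 14 · BBRBRBB · max L 27/16 · min R 7/4 ⇒ 55/32
8 of 14 · BBRBRBBR · max L 27/16 · min R 55/32 ⇒ 109/64
9 of 14 · BBRBRBBRR · max L 27/16 · min R 109/64 ⇒ 217/128
10 of 14 · BBRBRBBRRR · max L 27/16 · min R 217/128 ⇒ 433/256
11 of 14 · BBRBRBBRRRB · max L 433/256 · min R 217/128 ⇒ 867/512
12 of 14 · BBRBRBBRRRBR · max L 433/256 · min R 867/512 ⇒ 1733/1024
13 of 14 · BBRBRBBRRRBRB · max L 1733/1024 · min R 867/512 ⇒ 3467/2048
14 of 14 · BBRBRBBRRRBRBR · max L 1733/1024 · min R 3467/2048 ⇒ 6933/4096

6933/4096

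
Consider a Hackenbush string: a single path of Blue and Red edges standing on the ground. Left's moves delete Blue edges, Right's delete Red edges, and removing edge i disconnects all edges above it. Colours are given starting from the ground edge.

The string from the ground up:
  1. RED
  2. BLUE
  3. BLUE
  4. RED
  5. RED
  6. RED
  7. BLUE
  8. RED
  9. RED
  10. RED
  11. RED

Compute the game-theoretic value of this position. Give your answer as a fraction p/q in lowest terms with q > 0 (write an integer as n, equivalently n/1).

-479/1024

Recurse on prefixes of the 11-edge string RED BLUE BLUE RED RED RED BLUE RED RED RED RED:
step 1: add RED to get R; options L={ · } R={ 0 } → -1
step 2: add BLUE to get RB; options L={ -1 } R={ 0 } → -1/2
step 3: add BLUE to get RBB; options L={ -1 -1/2 } R={ 0 } → -1/4
step 4: add RED to get RBBR; options L={ -1 -1/2 } R={ -1/4 0 } → -3/8
step 5: add RED to get RBBRR; options L={ -1 -1/2 } R={ -3/8 -1/4 0 } → -7/16
step 6: add RED to get RBBRRR; options L={ -1 -1/2 } R={ -7/16 -3/8 -1/4 0 } → -15/32
step 7: add BLUE to get RBBRRRB; options L={ -1 -1/2 -15/32 } R={ -7/16 -3/8 -1/4 0 } → -29/64
step 8: add RED to get RBBRRRBR; options L={ -1 -1/2 -15/32 } R={ -29/64 -7/16 -3/8 -1/4 0 } → -59/128
step 9: add RED to get RBBRRRBRR; options L={ -1 -1/2 -15/32 } R={ -59/128 -29/64 -7/16 -3/8 -1/4 0 } → -119/256
step 10: add RED to get RBBRRRBRRR; options L={ -1 -1/2 -15/32 } R={ -119/256 -59/128 -29/64 -7/16 -3/8 -1/4 0 } → -239/512
step 11: add RED to get RBBRRRBRRRR; options L={ -1 -1/2 -15/32 } R={ -239/512 -119/256 -59/128 -29/64 -7/16 -3/8 -1/4 0 } → -479/1024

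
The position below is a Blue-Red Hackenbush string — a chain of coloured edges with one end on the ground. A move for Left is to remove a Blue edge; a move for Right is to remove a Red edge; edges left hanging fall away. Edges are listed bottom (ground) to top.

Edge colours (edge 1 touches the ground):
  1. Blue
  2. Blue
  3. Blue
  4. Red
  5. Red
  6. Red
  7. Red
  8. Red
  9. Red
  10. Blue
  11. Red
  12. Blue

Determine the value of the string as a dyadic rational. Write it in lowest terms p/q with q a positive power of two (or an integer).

edge 1 of 12 (Blue): { 0 | · } ⇒ 1
edge 2 of 12 (Blue): { 0 1 | · } ⇒ 2
edge 3 of 12 (Blue): { 0 1 2 | · } ⇒ 3
edge 4 of 12 (Red): { 0 1 2 | 3 } ⇒ 5/2
edge 5 of 12 (Red): { 0 1 2 | 5/2 3 } ⇒ 9/4
edge 6 of 12 (Red): { 0 1 2 | 9/4 5/2 3 } ⇒ 17/8
edge 7 of 12 (Red): { 0 1 2 | 17/8 9/4 5/2 3 } ⇒ 33/16
edge 8 of 12 (Red): { 0 1 2 | 33/16 17/8 9/4 5/2 3 } ⇒ 65/32
edge 9 of 12 (Red): { 0 1 2 | 65/32 33/16 17/8 9/4 5/2 3 } ⇒ 129/64
edge 10 of 12 (Blue): { 0 1 2 129/64 | 65/32 33/16 17/8 9/4 5/2 3 } ⇒ 259/128
edge 11 of 12 (Red): { 0 1 2 129/64 | 259/128 65/32 33/16 17/8 9/4 5/2 3 } ⇒ 517/256
edge 12 of 12 (Blue): { 0 1 2 129/64 517/256 | 259/128 65/32 33/16 17/8 9/4 5/2 3 } ⇒ 1035/512

1035/512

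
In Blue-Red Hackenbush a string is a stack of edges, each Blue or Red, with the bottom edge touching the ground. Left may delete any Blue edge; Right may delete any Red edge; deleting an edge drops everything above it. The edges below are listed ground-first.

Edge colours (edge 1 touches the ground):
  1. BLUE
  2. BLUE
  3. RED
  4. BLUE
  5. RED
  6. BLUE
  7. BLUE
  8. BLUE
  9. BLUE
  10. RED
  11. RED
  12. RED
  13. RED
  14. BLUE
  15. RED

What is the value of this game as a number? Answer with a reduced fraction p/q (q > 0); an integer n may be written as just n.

Prefix values for BLUE BLUE RED BLUE RED BLUE BLUE BLUE BLUE RED RED RED RED BLUE RED via {L|R} + simplicity:
step 1: add BLUE to get B; options L={ 0 } R={ ∅ } = 1
step 2: add BLUE to get BB; options L={ 0,1 } R={ ∅ } = 2
step 3: add RED to get BBR; options L={ 0,1 } R={ 2 } = 3/2
step 4: add BLUE to get BBRB; options L={ 0,1,3/2 } R={ 2 } = 7/4
step 5: add RED to get BBRBR; options L={ 0,1,3/2 } R={ 7/4,2 } = 13/8
step 6: add BLUE to get BBRBRB; options L={ 0,1,3/2,13/8 } R={ 7/4,2 } = 27/16
step 7: add BLUE to get BBRBRBB; options L={ 0,1,3/2,13/8,27/16 } R={ 7/4,2 } = 55/32
step 8: add BLUE to get BBRBRBBB; options L={ 0,1,3/2,13/8,27/16,55/32 } R={ 7/4,2 } = 111/64
step 9: add BLUE to get BBRBRBBBB; options L={ 0,1,3/2,13/8,27/16,55/32,111/64 } R={ 7/4,2 } = 223/128
step 10: add RED to get BBRBRBBBBR; options L={ 0,1,3/2,13/8,27/16,55/32,111/64 } R={ 223/128,7/4,2 } = 445/256
step 11: add RED to get BBRBRBBBBRR; options L={ 0,1,3/2,13/8,27/16,55/32,111/64 } R={ 445/256,223/128,7/4,2 } = 889/512
step 12: add RED to get BBRBRBBBBRRR; options L={ 0,1,3/2,13/8,27/16,55/32,111/64 } R={ 889/512,445/256,223/128,7/4,2 } = 1777/1024
step 13: add RED to get BBRBRBBBBRRRR; options L={ 0,1,3/2,13/8,27/16,55/32,111/64 } R={ 1777/1024,889/512,445/256,223/128,7/4,2 } = 3553/2048
step 14: add BLUE to get BBRBRBBBBRRRRB; options L={ 0,1,3/2,13/8,27/16,55/32,111/64,3553/2048 } R={ 1777/1024,889/512,445/256,223/128,7/4,2 } = 7107/4096
step 15: add RED to get BBRBRBBBBRRRRBR; options L={ 0,1,3/2,13/8,27/16,55/32,111/64,3553/2048 } R={ 7107/4096,1777/1024,889/512,445/256,223/128,7/4,2 } = 14213/8192

14213/8192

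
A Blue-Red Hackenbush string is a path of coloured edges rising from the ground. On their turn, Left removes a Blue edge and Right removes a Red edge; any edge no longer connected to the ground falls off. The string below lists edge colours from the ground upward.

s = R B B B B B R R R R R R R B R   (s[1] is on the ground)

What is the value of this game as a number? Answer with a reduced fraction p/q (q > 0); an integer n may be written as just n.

-1019/16384

Recurse on prefixes of the 15-edge string R B B B B B R R R R R R R B R:
G(R) = {  | 0 } -> -1
G(RB) = { -1 | 0 } -> -1/2
G(RBB) = { -1; -1/2 | 0 } -> -1/4
G(RBBB) = { -1; -1/2; -1/4 | 0 } -> -1/8
G(RBBBB) = { -1; -1/2; -1/4; -1/8 | 0 } -> -1/16
G(RBBBBB) = { -1; -1/2; -1/4; -1/8; -1/16 | 0 } -> -1/32
G(RBBBBBR) = { -1; -1/2; -1/4; -1/8; -1/16 | -1/32; 0 } -> -3/64
G(RBBBBBRR) = { -1; -1/2; -1/4; -1/8; -1/16 | -3/64; -1/32; 0 } -> -7/128
G(RBBBBBRRR) = { -1; -1/2; -1/4; -1/8; -1/16 | -7/128; -3/64; -1/32; 0 } -> -15/256
G(RBBBBBRRRR) = { -1; -1/2; -1/4; -1/8; -1/16 | -15/256; -7/128; -3/64; -1/32; 0 } -> -31/512
G(RBBBBBRRRRR) = { -1; -1/2; -1/4; -1/8; -1/16 | -31/512; -15/256; -7/128; -3/64; -1/32; 0 } -> -63/1024
G(RBBBBBRRRRRR) = { -1; -1/2; -1/4; -1/8; -1/16 | -63/1024; -31/512; -15/256; -7/128; -3/64; -1/32; 0 } -> -127/2048
G(RBBBBBRRRRRRR) = { -1; -1/2; -1/4; -1/8; -1/16 | -127/2048; -63/1024; -31/512; -15/256; -7/128; -3/64; -1/32; 0 } -> -255/4096
G(RBBBBBRRRRRRRB) = { -1; -1/2; -1/4; -1/8; -1/16; -255/4096 | -127/2048; -63/1024; -31/512; -15/256; -7/128; -3/64; -1/32; 0 } -> -509/8192
G(RBBBBBRRRRRRRBR) = { -1; -1/2; -1/4; -1/8; -1/16; -255/4096 | -509/8192; -127/2048; -63/1024; -31/512; -15/256; -7/128; -3/64; -1/32; 0 } -> -1019/16384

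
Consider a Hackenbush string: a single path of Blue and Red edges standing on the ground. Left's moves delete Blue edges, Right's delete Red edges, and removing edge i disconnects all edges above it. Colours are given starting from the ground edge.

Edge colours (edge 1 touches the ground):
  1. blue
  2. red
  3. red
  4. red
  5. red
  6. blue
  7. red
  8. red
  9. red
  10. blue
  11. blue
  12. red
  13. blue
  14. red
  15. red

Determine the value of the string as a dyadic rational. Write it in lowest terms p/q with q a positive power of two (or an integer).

1129/16384

edge 1 of 15 (blue): { 0 | ∅ } -> 1
edge 2 of 15 (red): { 0 | 1 } -> 1/2
edge 3 of 15 (red): { 0 | 1/2; 1 } -> 1/4
edge 4 of 15 (red): { 0 | 1/4; 1/2; 1 } -> 1/8
edge 5 of 15 (red): { 0 | 1/8; 1/4; 1/2; 1 } -> 1/16
edge 6 of 15 (blue): { 0; 1/16 | 1/8; 1/4; 1/2; 1 } -> 3/32
edge 7 of 15 (red): { 0; 1/16 | 3/32; 1/8; 1/4; 1/2; 1 } -> 5/64
edge 8 of 15 (red): { 0; 1/16 | 5/64; 3/32; 1/8; 1/4; 1/2; 1 } -> 9/128
edge 9 of 15 (red): { 0; 1/16 | 9/128; 5/64; 3/32; 1/8; 1/4; 1/2; 1 } -> 17/256
edge 10 of 15 (blue): { 0; 1/16; 17/256 | 9/128; 5/64; 3/32; 1/8; 1/4; 1/2; 1 } -> 35/512
edge 11 of 15 (blue): { 0; 1/16; 17/256; 35/512 | 9/128; 5/64; 3/32; 1/8; 1/4; 1/2; 1 } -> 71/1024
edge 12 of 15 (red): { 0; 1/16; 17/256; 35/512 | 71/1024; 9/128; 5/64; 3/32; 1/8; 1/4; 1/2; 1 } -> 141/2048
edge 13 of 15 (blue): { 0; 1/16; 17/256; 35/512; 141/2048 | 71/1024; 9/128; 5/64; 3/32; 1/8; 1/4; 1/2; 1 } -> 283/4096
edge 14 of 15 (red): { 0; 1/16; 17/256; 35/512; 141/2048 | 283/4096; 71/1024; 9/128; 5/64; 3/32; 1/8; 1/4; 1/2; 1 } -> 565/8192
edge 15 of 15 (red): { 0; 1/16; 17/256; 35/512; 141/2048 | 565/8192; 283/4096; 71/1024; 9/128; 5/64; 3/32; 1/8; 1/4; 1/2; 1 } -> 1129/16384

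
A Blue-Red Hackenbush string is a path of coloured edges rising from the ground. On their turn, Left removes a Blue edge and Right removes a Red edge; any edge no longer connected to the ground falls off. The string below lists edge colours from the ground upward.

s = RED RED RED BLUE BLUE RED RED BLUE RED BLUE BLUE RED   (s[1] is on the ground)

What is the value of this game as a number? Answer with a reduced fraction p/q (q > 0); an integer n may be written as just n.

G_1 [R]  L=[]  R=[0]  gives -1
G_2 [RR]  L=[]  R=[-1; 0]  gives -2
G_3 [RRR]  L=[]  R=[-2; -1; 0]  gives -3
G_4 [RRRB]  L=[-3]  R=[-2; -1; 0]  gives -5/2
G_5 [RRRBB]  L=[-3; -5/2]  R=[-2; -1; 0]  gives -9/4
G_6 [RRRBBR]  L=[-3; -5/2]  R=[-9/4; -2; -1; 0]  gives -19/8
G_7 [RRRBBRR]  L=[-3; -5/2]  R=[-19/8; -9/4; -2; -1; 0]  gives -39/16
G_8 [RRRBBRRB]  L=[-3; -5/2; -39/16]  R=[-19/8; -9/4; -2; -1; 0]  gives -77/32
G_9 [RRRBBRRBR]  L=[-3; -5/2; -39/16]  R=[-77/32; -19/8; -9/4; -2; -1; 0]  gives -155/64
G_10 [RRRBBRRBRB]  L=[-3; -5/2; -39/16; -155/64]  R=[-77/32; -19/8; -9/4; -2; -1; 0]  gives -309/128
G_11 [RRRBBRRBRBB]  L=[-3; -5/2; -39/16; -155/64; -309/128]  R=[-77/32; -19/8; -9/4; -2; -1; 0]  gives -617/256
G_12 [RRRBBRRBRBBR]  L=[-3; -5/2; -39/16; -155/64; -309/128]  R=[-617/256; -77/32; -19/8; -9/4; -2; -1; 0]  gives -1235/512

-1235/512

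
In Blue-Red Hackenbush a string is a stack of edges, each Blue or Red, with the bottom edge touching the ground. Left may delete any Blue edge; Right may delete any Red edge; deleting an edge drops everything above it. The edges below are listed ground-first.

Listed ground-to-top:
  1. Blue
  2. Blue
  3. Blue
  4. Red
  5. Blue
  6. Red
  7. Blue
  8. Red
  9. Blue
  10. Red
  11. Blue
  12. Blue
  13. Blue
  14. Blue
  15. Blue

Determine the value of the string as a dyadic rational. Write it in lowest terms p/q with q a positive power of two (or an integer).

10943/4096

step 1: add Blue to get B; options L={ 0 } R={ ∅ } = 1
step 2: add Blue to get BB; options L={ 0 1 } R={ ∅ } = 2
step 3: add Blue to get BBB; options L={ 0 1 2 } R={ ∅ } = 3
step 4: add Red to get BBBR; options L={ 0 1 2 } R={ 3 } = 5/2
step 5: add Blue to get BBBRB; options L={ 0 1 2 5/2 } R={ 3 } = 11/4
step 6: add Red to get BBBRBR; options L={ 0 1 2 5/2 } R={ 11/4 3 } = 21/8
step 7: add Blue to get BBBRBRB; options L={ 0 1 2 5/2 21/8 } R={ 11/4 3 } = 43/16
step 8: add Red to get BBBRBRBR; options L={ 0 1 2 5/2 21/8 } R={ 43/16 11/4 3 } = 85/32
step 9: add Blue to get BBBRBRBRB; options L={ 0 1 2 5/2 21/8 85/32 } R={ 43/16 11/4 3 } = 171/64
step 10: add Red to get BBBRBRBRBR; options L={ 0 1 2 5/2 21/8 85/32 } R={ 171/64 43/16 11/4 3 } = 341/128
step 11: add Blue to get BBBRBRBRBRB; options L={ 0 1 2 5/2 21/8 85/32 341/128 } R={ 171/64 43/16 11/4 3 } = 683/256
step 12: add Blue to get BBBRBRBRBRBB; options L={ 0 1 2 5/2 21/8 85/32 341/128 683/256 } R={ 171/64 43/16 11/4 3 } = 1367/512
step 13: add Blue to get BBBRBRBRBRBBB; options L={ 0 1 2 5/2 21/8 85/32 341/128 683/256 1367/512 } R={ 171/64 43/16 11/4 3 } = 2735/1024
step 14: add Blue to get BBBRBRBRBRBBBB; options L={ 0 1 2 5/2 21/8 85/32 341/128 683/256 1367/512 2735/1024 } R={ 171/64 43/16 11/4 3 } = 5471/2048
step 15: add Blue to get BBBRBRBRBRBBBBB; options L={ 0 1 2 5/2 21/8 85/32 341/128 683/256 1367/512 2735/1024 5471/2048 } R={ 171/64 43/16 11/4 3 } = 10943/4096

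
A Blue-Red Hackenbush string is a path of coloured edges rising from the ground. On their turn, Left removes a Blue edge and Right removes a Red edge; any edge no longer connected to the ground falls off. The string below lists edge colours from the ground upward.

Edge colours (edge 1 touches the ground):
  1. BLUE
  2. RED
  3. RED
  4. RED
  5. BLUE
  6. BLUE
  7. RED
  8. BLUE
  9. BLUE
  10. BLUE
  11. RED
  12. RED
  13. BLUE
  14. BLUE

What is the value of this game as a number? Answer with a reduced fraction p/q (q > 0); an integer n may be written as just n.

1767/8192

edge 1 of 14 (BLUE): { 0 |  } = 1
edge 2 of 14 (RED): { 0 | 1 } = 1/2
edge 3 of 14 (RED): { 0 | 1/2,1 } = 1/4
edge 4 of 14 (RED): { 0 | 1/4,1/2,1 } = 1/8
edge 5 of 14 (BLUE): { 0,1/8 | 1/4,1/2,1 } = 3/16
edge 6 of 14 (BLUE): { 0,1/8,3/16 | 1/4,1/2,1 } = 7/32
edge 7 of 14 (RED): { 0,1/8,3/16 | 7/32,1/4,1/2,1 } = 13/64
edge 8 of 14 (BLUE): { 0,1/8,3/16,13/64 | 7/32,1/4,1/2,1 } = 27/128
edge 9 of 14 (BLUE): { 0,1/8,3/16,13/64,27/128 | 7/32,1/4,1/2,1 } = 55/256
edge 10 of 14 (BLUE): { 0,1/8,3/16,13/64,27/128,55/256 | 7/32,1/4,1/2,1 } = 111/512
edge 11 of 14 (RED): { 0,1/8,3/16,13/64,27/128,55/256 | 111/512,7/32,1/4,1/2,1 } = 221/1024
edge 12 of 14 (RED): { 0,1/8,3/16,13/64,27/128,55/256 | 221/1024,111/512,7/32,1/4,1/2,1 } = 441/2048
edge 13 of 14 (BLUE): { 0,1/8,3/16,13/64,27/128,55/256,441/2048 | 221/1024,111/512,7/32,1/4,1/2,1 } = 883/4096
edge 14 of 14 (BLUE): { 0,1/8,3/16,13/64,27/128,55/256,441/2048,883/4096 | 221/1024,111/512,7/32,1/4,1/2,1 } = 1767/8192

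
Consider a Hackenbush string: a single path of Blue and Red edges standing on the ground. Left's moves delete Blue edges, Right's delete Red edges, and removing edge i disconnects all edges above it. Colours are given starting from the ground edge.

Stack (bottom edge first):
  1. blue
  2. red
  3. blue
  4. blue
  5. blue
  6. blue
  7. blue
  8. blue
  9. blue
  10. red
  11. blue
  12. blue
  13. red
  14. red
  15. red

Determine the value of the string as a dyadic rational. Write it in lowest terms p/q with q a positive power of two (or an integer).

16305/16384

edge 1 of 15 (blue): { 0 | ∅ } → 1
edge 2 of 15 (red): { 0 | 1 } → 1/2
edge 3 of 15 (blue): { 0,1/2 | 1 } → 3/4
edge 4 of 15 (blue): { 0,1/2,3/4 | 1 } → 7/8
edge 5 of 15 (blue): { 0,1/2,3/4,7/8 | 1 } → 15/16
edge 6 of 15 (blue): { 0,1/2,3/4,7/8,15/16 | 1 } → 31/32
edge 7 of 15 (blue): { 0,1/2,3/4,7/8,15/16,31/32 | 1 } → 63/64
edge 8 of 15 (blue): { 0,1/2,3/4,7/8,15/16,31/32,63/64 | 1 } → 127/128
edge 9 of 15 (blue): { 0,1/2,3/4,7/8,15/16,31/32,63/64,127/128 | 1 } → 255/256
edge 10 of 15 (red): { 0,1/2,3/4,7/8,15/16,31/32,63/64,127/128 | 255/256,1 } → 509/512
edge 11 of 15 (blue): { 0,1/2,3/4,7/8,15/16,31/32,63/64,127/128,509/512 | 255/256,1 } → 1019/1024
edge 12 of 15 (blue): { 0,1/2,3/4,7/8,15/16,31/32,63/64,127/128,509/512,1019/1024 | 255/256,1 } → 2039/2048
edge 13 of 15 (red): { 0,1/2,3/4,7/8,15/16,31/32,63/64,127/128,509/512,1019/1024 | 2039/2048,255/256,1 } → 4077/4096
edge 14 of 15 (red): { 0,1/2,3/4,7/8,15/16,31/32,63/64,127/128,509/512,1019/1024 | 4077/4096,2039/2048,255/256,1 } → 8153/8192
edge 15 of 15 (red): { 0,1/2,3/4,7/8,15/16,31/32,63/64,127/128,509/512,1019/1024 | 8153/8192,4077/4096,2039/2048,255/256,1 } → 16305/16384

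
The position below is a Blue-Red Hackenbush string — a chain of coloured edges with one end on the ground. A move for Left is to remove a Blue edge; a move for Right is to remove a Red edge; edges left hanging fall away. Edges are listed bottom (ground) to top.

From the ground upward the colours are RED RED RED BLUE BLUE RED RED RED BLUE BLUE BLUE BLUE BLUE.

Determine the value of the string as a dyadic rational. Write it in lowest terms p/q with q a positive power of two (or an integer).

step 1: add RED to get R; options L={ (no moves) } R={ 0 } ⇒ -1
step 2: add RED to get RR; options L={ (no moves) } R={ -1; 0 } ⇒ -2
step 3: add RED to get RRR; options L={ (no moves) } R={ -2; -1; 0 } ⇒ -3
step 4: add BLUE to get RRRB; options L={ -3 } R={ -2; -1; 0 } ⇒ -5/2
step 5: add BLUE to get RRRBB; options L={ -3; -5/2 } R={ -2; -1; 0 } ⇒ -9/4
step 6: add RED to get RRRBBR; options L={ -3; -5/2 } R={ -9/4; -2; -1; 0 } ⇒ -19/8
step 7: add RED to get RRRBBRR; options L={ -3; -5/2 } R={ -19/8; -9/4; -2; -1; 0 } ⇒ -39/16
step 8: add RED to get RRRBBRRR; options L={ -3; -5/2 } R={ -39/16; -19/8; -9/4; -2; -1; 0 } ⇒ -79/32
step 9: add BLUE to get RRRBBRRRB; options L={ -3; -5/2; -79/32 } R={ -39/16; -19/8; -9/4; -2; -1; 0 } ⇒ -157/64
step 10: add BLUE to get RRRBBRRRBB; options L={ -3; -5/2; -79/32; -157/64 } R={ -39/16; -19/8; -9/4; -2; -1; 0 } ⇒ -313/128
step 11: add BLUE to get RRRBBRRRBBB; options L={ -3; -5/2; -79/32; -157/64; -313/128 } R={ -39/16; -19/8; -9/4; -2; -1; 0 } ⇒ -625/256
step 12: add BLUE to get RRRBBRRRBBBB; options L={ -3; -5/2; -79/32; -157/64; -313/128; -625/256 } R={ -39/16; -19/8; -9/4; -2; -1; 0 } ⇒ -1249/512
step 13: add BLUE to get RRRBBRRRBBBBB; options L={ -3; -5/2; -79/32; -157/64; -313/128; -625/256; -1249/512 } R={ -39/16; -19/8; -9/4; -2; -1; 0 } ⇒ -2497/1024

-2497/1024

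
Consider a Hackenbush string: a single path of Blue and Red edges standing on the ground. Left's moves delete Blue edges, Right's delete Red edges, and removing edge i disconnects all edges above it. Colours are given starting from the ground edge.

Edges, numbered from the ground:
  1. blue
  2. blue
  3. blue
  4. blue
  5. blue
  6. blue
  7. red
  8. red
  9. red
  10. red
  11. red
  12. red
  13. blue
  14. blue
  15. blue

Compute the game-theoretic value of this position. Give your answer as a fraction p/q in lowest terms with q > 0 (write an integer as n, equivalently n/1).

b: Left { 0 }, Right { · } ⇒ simplest 1
bb: Left { 0, 1 }, Right { · } ⇒ simplest 2
bbb: Left { 0, 1, 2 }, Right { · } ⇒ simplest 3
bbbb: Left { 0, 1, 2, 3 }, Right { · } ⇒ simplest 4
bbbbb: Left { 0, 1, 2, 3, 4 }, Right { · } ⇒ simplest 5
bbbbbb: Left { 0, 1, 2, 3, 4, 5 }, Right { · } ⇒ simplest 6
bbbbbbr: Left { 0, 1, 2, 3, 4, 5 }, Right { 6 } ⇒ simplest 11/2
bbbbbbrr: Left { 0, 1, 2, 3, 4, 5 }, Right { 11/2, 6 } ⇒ simplest 21/4
bbbbbbrrr: Left { 0, 1, 2, 3, 4, 5 }, Right { 21/4, 11/2, 6 } ⇒ simplest 41/8
bbbbbbrrrr: Left { 0, 1, 2, 3, 4, 5 }, Right { 41/8, 21/4, 11/2, 6 } ⇒ simplest 81/16
bbbbbbrrrrr: Left { 0, 1, 2, 3, 4, 5 }, Right { 81/16, 41/8, 21/4, 11/2, 6 } ⇒ simplest 161/32
bbbbbbrrrrrr: Left { 0, 1, 2, 3, 4, 5 }, Right { 161/32, 81/16, 41/8, 21/4, 11/2, 6 } ⇒ simplest 321/64
bbbbbbrrrrrrb: Left { 0, 1, 2, 3, 4, 5, 321/64 }, Right { 161/32, 81/16, 41/8, 21/4, 11/2, 6 } ⇒ simplest 643/128
bbbbbbrrrrrrbb: Left { 0, 1, 2, 3, 4, 5, 321/64, 643/128 }, Right { 161/32, 81/16, 41/8, 21/4, 11/2, 6 } ⇒ simplest 1287/256
bbbbbbrrrrrrbbb: Left { 0, 1, 2, 3, 4, 5, 321/64, 643/128, 1287/256 }, Right { 161/32, 81/16, 41/8, 21/4, 11/2, 6 } ⇒ simplest 2575/512

2575/512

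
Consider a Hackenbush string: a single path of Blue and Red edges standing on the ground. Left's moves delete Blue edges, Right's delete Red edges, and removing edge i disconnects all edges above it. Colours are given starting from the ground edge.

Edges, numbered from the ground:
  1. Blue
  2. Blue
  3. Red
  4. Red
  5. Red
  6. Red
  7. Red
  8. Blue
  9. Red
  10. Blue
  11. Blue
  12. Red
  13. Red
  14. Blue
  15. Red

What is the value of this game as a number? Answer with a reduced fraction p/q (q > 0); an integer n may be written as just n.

g_1 [B]  L=[0]  R=[∅]  so 1
g_2 [BB]  L=[0; 1]  R=[∅]  so 2
g_3 [BBR]  L=[0; 1]  R=[2]  so 3/2
g_4 [BBRR]  L=[0; 1]  R=[3/2; 2]  so 5/4
g_5 [BBRRR]  L=[0; 1]  R=[5/4; 3/2; 2]  so 9/8
g_6 [BBRRRR]  L=[0; 1]  R=[9/8; 5/4; 3/2; 2]  so 17/16
g_7 [BBRRRRR]  L=[0; 1]  R=[17/16; 9/8; 5/4; 3/2; 2]  so 33/32
g_8 [BBRRRRRB]  L=[0; 1; 33/32]  R=[17/16; 9/8; 5/4; 3/2; 2]  so 67/64
g_9 [BBRRRRRBR]  L=[0; 1; 33/32]  R=[67/64; 17/16; 9/8; 5/4; 3/2; 2]  so 133/128
g_10 [BBRRRRRBRB]  L=[0; 1; 33/32; 133/128]  R=[67/64; 17/16; 9/8; 5/4; 3/2; 2]  so 267/256
g_11 [BBRRRRRBRBB]  L=[0; 1; 33/32; 133/128; 267/256]  R=[67/64; 17/16; 9/8; 5/4; 3/2; 2]  so 535/512
g_12 [BBRRRRRBRBBR]  L=[0; 1; 33/32; 133/128; 267/256]  R=[535/512; 67/64; 17/16; 9/8; 5/4; 3/2; 2]  so 1069/1024
g_13 [BBRRRRRBRBBRR]  L=[0; 1; 33/32; 133/128; 267/256]  R=[1069/1024; 535/512; 67/64; 17/16; 9/8; 5/4; 3/2; 2]  so 2137/2048
g_14 [BBRRRRRBRBBRRB]  L=[0; 1; 33/32; 133/128; 267/256; 2137/2048]  R=[1069/1024; 535/512; 67/64; 17/16; 9/8; 5/4; 3/2; 2]  so 4275/4096
g_15 [BBRRRRRBRBBRRBR]  L=[0; 1; 33/32; 133/128; 267/256; 2137/2048]  R=[4275/4096; 1069/1024; 535/512; 67/64; 17/16; 9/8; 5/4; 3/2; 2]  so 8549/8192

8549/8192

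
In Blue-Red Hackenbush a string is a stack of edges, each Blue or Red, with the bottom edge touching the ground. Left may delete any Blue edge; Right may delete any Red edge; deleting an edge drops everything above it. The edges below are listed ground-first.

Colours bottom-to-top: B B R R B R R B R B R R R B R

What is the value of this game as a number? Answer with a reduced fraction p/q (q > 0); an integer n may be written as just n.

Build G(s[:k]) for k = 1..15, string s = B B R R B R R B R B R R R B R.
1 of 15 · B · max L 0 · min R +∞ => 1
2 of 15 · BB · max L 1 · min R +∞ => 2
3 of 15 · BBR · max L 1 · min R 2 => 3/2
4 of 15 · BBRR · max L 1 · min R 3/2 => 5/4
5 of 15 · BBRRB · max L 5/4 · min R 3/2 => 11/8
6 of 15 · BBRRBR · max L 5/4 · min R 11/8 => 21/16
7 of 15 · BBRRBRR · max L 5/4 · min R 21/16 => 41/32
8 of 15 · BBRRBRRB · max L 41/32 · min R 21/16 => 83/64
9 of 15 · BBRRBRRBR · max L 41/32 · min R 83/64 => 165/128
10 of 15 · BBRRBRRBRB · max L 165/128 · min R 83/64 => 331/256
11 of 15 · BBRRBRRBRBR · max L 165/128 · min R 331/256 => 661/512
12 of 15 · BBRRBRRBRBRR · max L 165/128 · min R 661/512 => 1321/1024
13 of 15 · BBRRBRRBRBRRR · max L 165/128 · min R 1321/1024 => 2641/2048
14 of 15 · BBRRBRRBRBRRRB · max L 2641/2048 · min R 1321/1024 => 5283/4096
15 of 15 · BBRRBRRBRBRRRBR · max L 2641/2048 · min R 5283/4096 => 10565/8192

10565/8192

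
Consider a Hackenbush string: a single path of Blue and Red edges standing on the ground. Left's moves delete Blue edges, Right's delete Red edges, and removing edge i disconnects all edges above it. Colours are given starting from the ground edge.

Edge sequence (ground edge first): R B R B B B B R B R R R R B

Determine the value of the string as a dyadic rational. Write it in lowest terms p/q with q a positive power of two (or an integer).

-4285/8192

Recurse on prefixes of the 14-edge string R B R B B B B R B R R R R B:
edge 1 of 14 (R): {  | 0 } gives -1
edge 2 of 14 (B): { -1 | 0 } gives -1/2
edge 3 of 14 (R): { -1 | -1/2,0 } gives -3/4
edge 4 of 14 (B): { -1,-3/4 | -1/2,0 } gives -5/8
edge 5 of 14 (B): { -1,-3/4,-5/8 | -1/2,0 } gives -9/16
edge 6 of 14 (B): { -1,-3/4,-5/8,-9/16 | -1/2,0 } gives -17/32
edge 7 of 14 (B): { -1,-3/4,-5/8,-9/16,-17/32 | -1/2,0 } gives -33/64
edge 8 of 14 (R): { -1,-3/4,-5/8,-9/16,-17/32 | -33/64,-1/2,0 } gives -67/128
edge 9 of 14 (B): { -1,-3/4,-5/8,-9/16,-17/32,-67/128 | -33/64,-1/2,0 } gives -133/256
edge 10 of 14 (R): { -1,-3/4,-5/8,-9/16,-17/32,-67/128 | -133/256,-33/64,-1/2,0 } gives -267/512
edge 11 of 14 (R): { -1,-3/4,-5/8,-9/16,-17/32,-67/128 | -267/512,-133/256,-33/64,-1/2,0 } gives -535/1024
edge 12 of 14 (R): { -1,-3/4,-5/8,-9/16,-17/32,-67/128 | -535/1024,-267/512,-133/256,-33/64,-1/2,0 } gives -1071/2048
edge 13 of 14 (R): { -1,-3/4,-5/8,-9/16,-17/32,-67/128 | -1071/2048,-535/1024,-267/512,-133/256,-33/64,-1/2,0 } gives -2143/4096
edge 14 of 14 (B): { -1,-3/4,-5/8,-9/16,-17/32,-67/128,-2143/4096 | -1071/2048,-535/1024,-267/512,-133/256,-33/64,-1/2,0 } gives -4285/8192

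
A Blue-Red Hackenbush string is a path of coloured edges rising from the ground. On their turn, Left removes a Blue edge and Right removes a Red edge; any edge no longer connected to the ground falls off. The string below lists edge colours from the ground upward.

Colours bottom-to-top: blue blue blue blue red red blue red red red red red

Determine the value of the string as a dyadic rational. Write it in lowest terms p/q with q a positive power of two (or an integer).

833/256

value(b) = { 0 | (no moves) } -> 1
value(bb) = { 0,1 | (no moves) } -> 2
value(bbb) = { 0,1,2 | (no moves) } -> 3
value(bbbb) = { 0,1,2,3 | (no moves) } -> 4
value(bbbbr) = { 0,1,2,3 | 4 } -> 7/2
value(bbbbrr) = { 0,1,2,3 | 7/2,4 } -> 13/4
value(bbbbrrb) = { 0,1,2,3,13/4 | 7/2,4 } -> 27/8
value(bbbbrrbr) = { 0,1,2,3,13/4 | 27/8,7/2,4 } -> 53/16
value(bbbbrrbrr) = { 0,1,2,3,13/4 | 53/16,27/8,7/2,4 } -> 105/32
value(bbbbrrbrrr) = { 0,1,2,3,13/4 | 105/32,53/16,27/8,7/2,4 } -> 209/64
value(bbbbrrbrrrr) = { 0,1,2,3,13/4 | 209/64,105/32,53/16,27/8,7/2,4 } -> 417/128
value(bbbbrrbrrrrr) = { 0,1,2,3,13/4 | 417/128,209/64,105/32,53/16,27/8,7/2,4 } -> 833/256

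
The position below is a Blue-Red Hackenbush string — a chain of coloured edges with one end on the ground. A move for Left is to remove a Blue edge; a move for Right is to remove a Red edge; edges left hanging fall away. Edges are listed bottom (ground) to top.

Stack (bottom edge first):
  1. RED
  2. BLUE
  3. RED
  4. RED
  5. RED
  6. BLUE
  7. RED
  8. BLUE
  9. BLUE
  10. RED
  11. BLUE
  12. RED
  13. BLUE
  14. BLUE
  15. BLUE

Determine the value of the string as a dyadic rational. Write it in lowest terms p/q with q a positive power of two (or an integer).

-14929/16384

Recurse on prefixes of the 15-edge string RED BLUE RED RED RED BLUE RED BLUE BLUE RED BLUE RED BLUE BLUE BLUE:
v(R) = { ∅ | 0 } = -1
v(RB) = { -1 | 0 } = -1/2
v(RBR) = { -1 | -1/2; 0 } = -3/4
v(RBRR) = { -1 | -3/4; -1/2; 0 } = -7/8
v(RBRRR) = { -1 | -7/8; -3/4; -1/2; 0 } = -15/16
v(RBRRRB) = { -1; -15/16 | -7/8; -3/4; -1/2; 0 } = -29/32
v(RBRRRBR) = { -1; -15/16 | -29/32; -7/8; -3/4; -1/2; 0 } = -59/64
v(RBRRRBRB) = { -1; -15/16; -59/64 | -29/32; -7/8; -3/4; -1/2; 0 } = -117/128
v(RBRRRBRBB) = { -1; -15/16; -59/64; -117/128 | -29/32; -7/8; -3/4; -1/2; 0 } = -233/256
v(RBRRRBRBBR) = { -1; -15/16; -59/64; -117/128 | -233/256; -29/32; -7/8; -3/4; -1/2; 0 } = -467/512
v(RBRRRBRBBRB) = { -1; -15/16; -59/64; -117/128; -467/512 | -233/256; -29/32; -7/8; -3/4; -1/2; 0 } = -933/1024
v(RBRRRBRBBRBR) = { -1; -15/16; -59/64; -117/128; -467/512 | -933/1024; -233/256; -29/32; -7/8; -3/4; -1/2; 0 } = -1867/2048
v(RBRRRBRBBRBRB) = { -1; -15/16; -59/64; -117/128; -467/512; -1867/2048 | -933/1024; -233/256; -29/32; -7/8; -3/4; -1/2; 0 } = -3733/4096
v(RBRRRBRBBRBRBB) = { -1; -15/16; -59/64; -117/128; -467/512; -1867/2048; -3733/4096 | -933/1024; -233/256; -29/32; -7/8; -3/4; -1/2; 0 } = -7465/8192
v(RBRRRBRBBRBRBBB) = { -1; -15/16; -59/64; -117/128; -467/512; -1867/2048; -3733/4096; -7465/8192 | -933/1024; -233/256; -29/32; -7/8; -3/4; -1/2; 0 } = -14929/16384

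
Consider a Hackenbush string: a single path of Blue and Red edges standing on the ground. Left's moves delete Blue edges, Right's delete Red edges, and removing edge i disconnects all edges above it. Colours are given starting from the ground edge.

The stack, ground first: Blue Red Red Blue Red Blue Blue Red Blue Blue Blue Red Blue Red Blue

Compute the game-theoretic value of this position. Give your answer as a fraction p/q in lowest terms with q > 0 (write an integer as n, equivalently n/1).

5867/16384

Recurse on prefixes of the 15-edge string Blue Red Red Blue Red Blue Blue Red Blue Blue Blue Red Blue Red Blue:
B: Left { 0 }, Right { (no moves) } = simplest 1
BR: Left { 0 }, Right { 1 } = simplest 1/2
BRR: Left { 0 }, Right { 1/2 1 } = simplest 1/4
BRRB: Left { 0 1/4 }, Right { 1/2 1 } = simplest 3/8
BRRBR: Left { 0 1/4 }, Right { 3/8 1/2 1 } = simplest 5/16
BRRBRB: Left { 0 1/4 5/16 }, Right { 3/8 1/2 1 } = simplest 11/32
BRRBRBB: Left { 0 1/4 5/16 11/32 }, Right { 3/8 1/2 1 } = simplest 23/64
BRRBRBBR: Left { 0 1/4 5/16 11/32 }, Right { 23/64 3/8 1/2 1 } = simplest 45/128
BRRBRBBRB: Left { 0 1/4 5/16 11/32 45/128 }, Right { 23/64 3/8 1/2 1 } = simplest 91/256
BRRBRBBRBB: Left { 0 1/4 5/16 11/32 45/128 91/256 }, Right { 23/64 3/8 1/2 1 } = simplest 183/512
BRRBRBBRBBB: Left { 0 1/4 5/16 11/32 45/128 91/256 183/512 }, Right { 23/64 3/8 1/2 1 } = simplest 367/1024
BRRBRBBRBBBR: Left { 0 1/4 5/16 11/32 45/128 91/256 183/512 }, Right { 367/1024 23/64 3/8 1/2 1 } = simplest 733/2048
BRRBRBBRBBBRB: Left { 0 1/4 5/16 11/32 45/128 91/256 183/512 733/2048 }, Right { 367/1024 23/64 3/8 1/2 1 } = simplest 1467/4096
BRRBRBBRBBBRBR: Left { 0 1/4 5/16 11/32 45/128 91/256 183/512 733/2048 }, Right { 1467/4096 367/1024 23/64 3/8 1/2 1 } = simplest 2933/8192
BRRBRBBRBBBRBRB: Left { 0 1/4 5/16 11/32 45/128 91/256 183/512 733/2048 2933/8192 }, Right { 1467/4096 367/1024 23/64 3/8 1/2 1 } = simplest 5867/16384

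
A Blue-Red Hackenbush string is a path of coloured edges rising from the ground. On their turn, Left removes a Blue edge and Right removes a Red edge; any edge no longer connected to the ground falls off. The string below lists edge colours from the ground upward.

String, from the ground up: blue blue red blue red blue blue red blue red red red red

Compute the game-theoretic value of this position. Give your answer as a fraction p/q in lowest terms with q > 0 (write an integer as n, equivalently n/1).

3489/2048

step 1: add blue to get b; options L={ 0 } R={  } -> 1
step 2: add blue to get bb; options L={ 0, 1 } R={  } -> 2
step 3: add red to get bbr; options L={ 0, 1 } R={ 2 } -> 3/2
step 4: add blue to get bbrb; options L={ 0, 1, 3/2 } R={ 2 } -> 7/4
step 5: add red to get bbrbr; options L={ 0, 1, 3/2 } R={ 7/4, 2 } -> 13/8
step 6: add blue to get bbrbrb; options L={ 0, 1, 3/2, 13/8 } R={ 7/4, 2 } -> 27/16
step 7: add blue to get bbrbrbb; options L={ 0, 1, 3/2, 13/8, 27/16 } R={ 7/4, 2 } -> 55/32
step 8: add red to get bbrbrbbr; options L={ 0, 1, 3/2, 13/8, 27/16 } R={ 55/32, 7/4, 2 } -> 109/64
step 9: add blue to get bbrbrbbrb; options L={ 0, 1, 3/2, 13/8, 27/16, 109/64 } R={ 55/32, 7/4, 2 } -> 219/128
step 10: add red to get bbrbrbbrbr; options L={ 0, 1, 3/2, 13/8, 27/16, 109/64 } R={ 219/128, 55/32, 7/4, 2 } -> 437/256
step 11: add red to get bbrbrbbrbrr; options L={ 0, 1, 3/2, 13/8, 27/16, 109/64 } R={ 437/256, 219/128, 55/32, 7/4, 2 } -> 873/512
step 12: add red to get bbrbrbbrbrrr; options L={ 0, 1, 3/2, 13/8, 27/16, 109/64 } R={ 873/512, 437/256, 219/128, 55/32, 7/4, 2 } -> 1745/1024
step 13: add red to get bbrbrbbrbrrrr; options L={ 0, 1, 3/2, 13/8, 27/16, 109/64 } R={ 1745/1024, 873/512, 437/256, 219/128, 55/32, 7/4, 2 } -> 3489/2048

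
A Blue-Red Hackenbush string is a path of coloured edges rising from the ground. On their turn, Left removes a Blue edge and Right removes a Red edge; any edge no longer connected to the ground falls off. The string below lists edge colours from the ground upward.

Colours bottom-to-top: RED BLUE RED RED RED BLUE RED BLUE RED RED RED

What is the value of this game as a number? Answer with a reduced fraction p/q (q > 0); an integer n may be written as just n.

Prefix values for RED BLUE RED RED RED BLUE RED BLUE RED RED RED via {L|R} + simplicity:
step 1: add RED to get R; options L={ ∅ } R={ 0 } ⇒ -1
step 2: add BLUE to get RB; options L={ -1 } R={ 0 } ⇒ -1/2
step 3: add RED to get RBR; options L={ -1 } R={ -1/2, 0 } ⇒ -3/4
step 4: add RED to get RBRR; options L={ -1 } R={ -3/4, -1/2, 0 } ⇒ -7/8
step 5: add RED to get RBRRR; options L={ -1 } R={ -7/8, -3/4, -1/2, 0 } ⇒ -15/16
step 6: add BLUE to get RBRRRB; options L={ -1, -15/16 } R={ -7/8, -3/4, -1/2, 0 } ⇒ -29/32
step 7: add RED to get RBRRRBR; options L={ -1, -15/16 } R={ -29/32, -7/8, -3/4, -1/2, 0 } ⇒ -59/64
step 8: add BLUE to get RBRRRBRB; options L={ -1, -15/16, -59/64 } R={ -29/32, -7/8, -3/4, -1/2, 0 } ⇒ -117/128
step 9: add RED to get RBRRRBRBR; options L={ -1, -15/16, -59/64 } R={ -117/128, -29/32, -7/8, -3/4, -1/2, 0 } ⇒ -235/256
step 10: add RED to get RBRRRBRBRR; options L={ -1, -15/16, -59/64 } R={ -235/256, -117/128, -29/32, -7/8, -3/4, -1/2, 0 } ⇒ -471/512
step 11: add RED to get RBRRRBRBRRR; options L={ -1, -15/16, -59/64 } R={ -471/512, -235/256, -117/128, -29/32, -7/8, -3/4, -1/2, 0 } ⇒ -943/1024

-943/1024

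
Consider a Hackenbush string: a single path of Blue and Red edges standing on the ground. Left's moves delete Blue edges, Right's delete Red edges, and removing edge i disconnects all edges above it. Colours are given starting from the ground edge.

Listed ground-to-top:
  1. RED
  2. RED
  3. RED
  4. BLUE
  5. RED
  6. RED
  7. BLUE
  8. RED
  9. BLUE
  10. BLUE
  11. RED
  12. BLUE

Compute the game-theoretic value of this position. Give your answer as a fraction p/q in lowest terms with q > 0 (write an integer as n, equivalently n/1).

step 1: add RED to get R; options L={ ∅ } R={ 0 } = -1
step 2: add RED to get RR; options L={ ∅ } R={ -1,0 } = -2
step 3: add RED to get RRR; options L={ ∅ } R={ -2,-1,0 } = -3
step 4: add BLUE to get RRRB; options L={ -3 } R={ -2,-1,0 } = -5/2
step 5: add RED to get RRRBR; options L={ -3 } R={ -5/2,-2,-1,0 } = -11/4
step 6: add RED to get RRRBRR; options L={ -3 } R={ -11/4,-5/2,-2,-1,0 } = -23/8
step 7: add BLUE to get RRRBRRB; options L={ -3,-23/8 } R={ -11/4,-5/2,-2,-1,0 } = -45/16
step 8: add RED to get RRRBRRBR; options L={ -3,-23/8 } R={ -45/16,-11/4,-5/2,-2,-1,0 } = -91/32
step 9: add BLUE to get RRRBRRBRB; options L={ -3,-23/8,-91/32 } R={ -45/16,-11/4,-5/2,-2,-1,0 } = -181/64
step 10: add BLUE to get RRRBRRBRBB; options L={ -3,-23/8,-91/32,-181/64 } R={ -45/16,-11/4,-5/2,-2,-1,0 } = -361/128
step 11: add RED to get RRRBRRBRBBR; options L={ -3,-23/8,-91/32,-181/64 } R={ -361/128,-45/16,-11/4,-5/2,-2,-1,0 } = -723/256
step 12: add BLUE to get RRRBRRBRBBRB; options L={ -3,-23/8,-91/32,-181/64,-723/256 } R={ -361/128,-45/16,-11/4,-5/2,-2,-1,0 } = -1445/512

-1445/512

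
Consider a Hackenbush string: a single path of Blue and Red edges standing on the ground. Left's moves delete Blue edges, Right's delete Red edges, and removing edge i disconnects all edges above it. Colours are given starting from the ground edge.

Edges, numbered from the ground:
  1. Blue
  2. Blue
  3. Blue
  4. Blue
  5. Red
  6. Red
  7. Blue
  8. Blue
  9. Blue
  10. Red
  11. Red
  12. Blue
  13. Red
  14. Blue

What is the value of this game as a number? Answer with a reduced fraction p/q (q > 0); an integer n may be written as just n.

3531/1024

step 1: add Blue to get B; options L={ 0 } R={ — } → 1
step 2: add Blue to get BB; options L={ 0; 1 } R={ — } → 2
step 3: add Blue to get BBB; options L={ 0; 1; 2 } R={ — } → 3
step 4: add Blue to get BBBB; options L={ 0; 1; 2; 3 } R={ — } → 4
step 5: add Red to get BBBBR; options L={ 0; 1; 2; 3 } R={ 4 } → 7/2
step 6: add Red to get BBBBRR; options L={ 0; 1; 2; 3 } R={ 7/2; 4 } → 13/4
step 7: add Blue to get BBBBRRB; options L={ 0; 1; 2; 3; 13/4 } R={ 7/2; 4 } → 27/8
step 8: add Blue to get BBBBRRBB; options L={ 0; 1; 2; 3; 13/4; 27/8 } R={ 7/2; 4 } → 55/16
step 9: add Blue to get BBBBRRBBB; options L={ 0; 1; 2; 3; 13/4; 27/8; 55/16 } R={ 7/2; 4 } → 111/32
step 10: add Red to get BBBBRRBBBR; options L={ 0; 1; 2; 3; 13/4; 27/8; 55/16 } R={ 111/32; 7/2; 4 } → 221/64
step 11: add Red to get BBBBRRBBBRR; options L={ 0; 1; 2; 3; 13/4; 27/8; 55/16 } R={ 221/64; 111/32; 7/2; 4 } → 441/128
step 12: add Blue to get BBBBRRBBBRRB; options L={ 0; 1; 2; 3; 13/4; 27/8; 55/16; 441/128 } R={ 221/64; 111/32; 7/2; 4 } → 883/256
step 13: add Red to get BBBBRRBBBRRBR; options L={ 0; 1; 2; 3; 13/4; 27/8; 55/16; 441/128 } R={ 883/256; 221/64; 111/32; 7/2; 4 } → 1765/512
step 14: add Blue to get BBBBRRBBBRRBRB; options L={ 0; 1; 2; 3; 13/4; 27/8; 55/16; 441/128; 1765/512 } R={ 883/256; 221/64; 111/32; 7/2; 4 } → 3531/1024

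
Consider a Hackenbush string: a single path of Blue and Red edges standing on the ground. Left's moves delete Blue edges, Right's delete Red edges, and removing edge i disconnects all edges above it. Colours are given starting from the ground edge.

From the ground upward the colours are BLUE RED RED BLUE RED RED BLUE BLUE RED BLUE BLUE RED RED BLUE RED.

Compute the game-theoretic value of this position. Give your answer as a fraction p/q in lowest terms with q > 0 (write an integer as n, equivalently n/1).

4965/16384

Prefix values for BLUE RED RED BLUE RED RED BLUE BLUE RED BLUE BLUE RED RED BLUE RED via {L|R} + simplicity:
1 of 15 · B · max L 0 · min R +∞ — 1
2 of 15 · BR · max L 0 · min R 1 — 1/2
3 of 15 · BRR · max L 0 · min R 1/2 — 1/4
4 of 15 · BRRB · max L 1/4 · min R 1/2 — 3/8
5 of 15 · BRRBR · max L 1/4 · min R 3/8 — 5/16
6 of 15 · BRRBRR · max L 1/4 · min R 5/16 — 9/32
7 of 15 · BRRBRRB · max L 9/32 · min R 5/16 — 19/64
8 of 15 · BRRBRRBB · max L 19/64 · min R 5/16 — 39/128
9 of 15 · BRRBRRBBR · max L 19/64 · min R 39/128 — 77/256
10 of 15 · BRRBRRBBRB · max L 77/256 · min R 39/128 — 155/512
11 of 15 · BRRBRRBBRBB · max L 155/512 · min R 39/128 — 311/1024
12 of 15 · BRRBRRBBRBBR · max L 155/512 · min R 311/1024 — 621/2048
13 of 15 · BRRBRRBBRBBRR · max L 155/512 · min R 621/2048 — 1241/4096
14 of 15 · BRRBRRBBRBBRRB · max L 1241/4096 · min R 621/2048 — 2483/8192
15 of 15 · BRRBRRBBRBBRRBR · max L 1241/4096 · min R 2483/8192 — 4965/16384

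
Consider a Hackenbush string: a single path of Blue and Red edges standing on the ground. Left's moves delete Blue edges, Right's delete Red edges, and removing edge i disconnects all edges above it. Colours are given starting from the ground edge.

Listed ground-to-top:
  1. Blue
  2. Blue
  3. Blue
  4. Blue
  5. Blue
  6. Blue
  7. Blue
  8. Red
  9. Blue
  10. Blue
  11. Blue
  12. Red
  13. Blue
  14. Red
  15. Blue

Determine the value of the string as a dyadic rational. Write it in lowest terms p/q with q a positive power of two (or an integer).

1771/256

step 1: add Blue to get B; options L={ 0 } R={ (no moves) } → 1
step 2: add Blue to get BB; options L={ 0,1 } R={ (no moves) } → 2
step 3: add Blue to get BBB; options L={ 0,1,2 } R={ (no moves) } → 3
step 4: add Blue to get BBBB; options L={ 0,1,2,3 } R={ (no moves) } → 4
step 5: add Blue to get BBBBB; options L={ 0,1,2,3,4 } R={ (no moves) } → 5
step 6: add Blue to get BBBBBB; options L={ 0,1,2,3,4,5 } R={ (no moves) } → 6
step 7: add Blue to get BBBBBBB; options L={ 0,1,2,3,4,5,6 } R={ (no moves) } → 7
step 8: add Red to get BBBBBBBR; options L={ 0,1,2,3,4,5,6 } R={ 7 } → 13/2
step 9: add Blue to get BBBBBBBRB; options L={ 0,1,2,3,4,5,6,13/2 } R={ 7 } → 27/4
step 10: add Blue to get BBBBBBBRBB; options L={ 0,1,2,3,4,5,6,13/2,27/4 } R={ 7 } → 55/8
step 11: add Blue to get BBBBBBBRBBB; options L={ 0,1,2,3,4,5,6,13/2,27/4,55/8 } R={ 7 } → 111/16
step 12: add Red to get BBBBBBBRBBBR; options L={ 0,1,2,3,4,5,6,13/2,27/4,55/8 } R={ 111/16,7 } → 221/32
step 13: add Blue to get BBBBBBBRBBBRB; options L={ 0,1,2,3,4,5,6,13/2,27/4,55/8,221/32 } R={ 111/16,7 } → 443/64
step 14: add Red to get BBBBBBBRBBBRBR; options L={ 0,1,2,3,4,5,6,13/2,27/4,55/8,221/32 } R={ 443/64,111/16,7 } → 885/128
step 15: add Blue to get BBBBBBBRBBBRBRB; options L={ 0,1,2,3,4,5,6,13/2,27/4,55/8,221/32,885/128 } R={ 443/64,111/16,7 } → 1771/256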